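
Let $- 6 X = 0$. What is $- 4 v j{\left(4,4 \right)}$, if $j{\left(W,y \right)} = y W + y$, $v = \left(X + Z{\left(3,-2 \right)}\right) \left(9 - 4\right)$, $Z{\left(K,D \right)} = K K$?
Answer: $-3600$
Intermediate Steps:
$Z{\left(K,D \right)} = K^{2}$
$X = 0$ ($X = \left(- \frac{1}{6}\right) 0 = 0$)
$v = 45$ ($v = \left(0 + 3^{2}\right) \left(9 - 4\right) = \left(0 + 9\right) 5 = 9 \cdot 5 = 45$)
$j{\left(W,y \right)} = y + W y$ ($j{\left(W,y \right)} = W y + y = y + W y$)
$- 4 v j{\left(4,4 \right)} = \left(-4\right) 45 \cdot 4 \left(1 + 4\right) = - 180 \cdot 4 \cdot 5 = \left(-180\right) 20 = -3600$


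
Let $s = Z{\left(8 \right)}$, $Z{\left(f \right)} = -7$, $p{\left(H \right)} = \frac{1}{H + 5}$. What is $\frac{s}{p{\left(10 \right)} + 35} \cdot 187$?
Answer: $- \frac{19635}{526} \approx -37.329$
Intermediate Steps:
$p{\left(H \right)} = \frac{1}{5 + H}$
$s = -7$
$\frac{s}{p{\left(10 \right)} + 35} \cdot 187 = - \frac{7}{\frac{1}{5 + 10} + 35} \cdot 187 = - \frac{7}{\frac{1}{15} + 35} \cdot 187 = - \frac{7}{\frac{526}{15}} \cdot 187 = \left(-7\right) \frac{15}{526} \cdot 187 = \left(- \frac{105}{526}\right) 187 = - \frac{19635}{526}$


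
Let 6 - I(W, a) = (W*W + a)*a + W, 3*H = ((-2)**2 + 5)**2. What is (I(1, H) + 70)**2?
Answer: 463761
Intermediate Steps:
H = 27 (H = ((-2)**2 + 5)**2/3 = (4 + 5)**2/3 = (1/3)*9**2 = (1/3)*81 = 27)
I(W, a) = 6 - W - a*(a + W**2) (I(W, a) = 6 - ((W*W + a)*a + W) = 6 - ((W**2 + a)*a + W) = 6 - ((a + W**2)*a + W) = 6 - (a*(a + W**2) + W) = 6 - (W + a*(a + W**2)) = 6 + (-W - a*(a + W**2)) = 6 - W - a*(a + W**2))
(I(1, H) + 70)**2 = ((6 - 1*1 - 1*27**2 - 1*27*1**2) + 70)**2 = ((6 - 1 - 1*729 - 1*27*1) + 70)**2 = ((6 - 1 - 729 - 27) + 70)**2 = (-751 + 70)**2 = (-681)**2 = 463761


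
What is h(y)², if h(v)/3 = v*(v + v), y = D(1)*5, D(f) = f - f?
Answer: 0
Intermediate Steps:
D(f) = 0
y = 0 (y = 0*5 = 0)
h(v) = 6*v² (h(v) = 3*(v*(v + v)) = 3*(v*(2*v)) = 3*(2*v²) = 6*v²)
h(y)² = (6*0²)² = (6*0)² = 0² = 0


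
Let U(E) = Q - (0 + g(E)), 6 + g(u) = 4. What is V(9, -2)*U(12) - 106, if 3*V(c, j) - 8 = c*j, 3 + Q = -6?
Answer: -248/3 ≈ -82.667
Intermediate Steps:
Q = -9 (Q = -3 - 6 = -9)
g(u) = -2 (g(u) = -6 + 4 = -2)
U(E) = -7 (U(E) = -9 - (0 - 2) = -9 - 1*(-2) = -9 + 2 = -7)
V(c, j) = 8/3 + c*j/3 (V(c, j) = 8/3 + (c*j)/3 = 8/3 + c*j/3)
V(9, -2)*U(12) - 106 = (8/3 + (⅓)*9*(-2))*(-7) - 106 = (8/3 - 6)*(-7) - 106 = -10/3*(-7) - 106 = 70/3 - 106 = -248/3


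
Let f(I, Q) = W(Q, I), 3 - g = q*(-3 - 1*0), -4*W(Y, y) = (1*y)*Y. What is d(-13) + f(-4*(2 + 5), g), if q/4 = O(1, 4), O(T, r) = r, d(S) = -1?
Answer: 356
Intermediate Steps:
q = 16 (q = 4*4 = 16)
W(Y, y) = -Y*y/4 (W(Y, y) = -1*y*Y/4 = -y*Y/4 = -Y*y/4)
g = 51 (g = 3 - 16*(-3 - 1*0) = 3 - 16*(-3 + 0) = 3 - 16*(-3) = 3 - 1*(-48) = 3 + 48 = 51)
f(I, Q) = -I*Q/4 (f(I, Q) = -Q*I/4 = -I*Q/4)
d(-13) + f(-4*(2 + 5), g) = -1 - 1/4*(-4*(2 + 5))*51 = -1 - 1/4*(-4*7)*51 = -1 - 1/4*(-28)*51 = -1 + 357 = 356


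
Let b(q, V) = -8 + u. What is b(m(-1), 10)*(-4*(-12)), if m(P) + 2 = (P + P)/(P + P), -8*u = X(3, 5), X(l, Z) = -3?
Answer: -366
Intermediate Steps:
u = 3/8 (u = -⅛*(-3) = 3/8 ≈ 0.37500)
m(P) = -1 (m(P) = -2 + (P + P)/(P + P) = -2 + (2*P)/((2*P)) = -2 + (2*P)*(1/(2*P)) = -2 + 1 = -1)
b(q, V) = -61/8 (b(q, V) = -8 + 3/8 = -61/8)
b(m(-1), 10)*(-4*(-12)) = -(-61)*(-12)/2 = -61/8*48 = -366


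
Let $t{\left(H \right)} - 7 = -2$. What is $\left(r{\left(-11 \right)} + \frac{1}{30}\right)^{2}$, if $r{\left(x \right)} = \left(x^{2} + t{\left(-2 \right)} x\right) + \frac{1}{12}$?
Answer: $\frac{15737089}{3600} \approx 4371.4$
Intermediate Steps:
$t{\left(H \right)} = 5$ ($t{\left(H \right)} = 7 - 2 = 5$)
$r{\left(x \right)} = \frac{1}{12} + x^{2} + 5 x$ ($r{\left(x \right)} = \left(x^{2} + 5 x\right) + \frac{1}{12} = \frac{1}{12} + x^{2} + 5 x$)
$\left(r{\left(-11 \right)} + \frac{1}{30}\right)^{2} = \left(\left(\frac{1}{12} + \left(-11\right)^{2} + 5 \left(-11\right)\right) + \frac{1}{30}\right)^{2} = \left(\left(\frac{1}{12} + 121 - 55\right) + \frac{1}{30}\right)^{2} = \left(\frac{793}{12} + \frac{1}{30}\right)^{2} = \left(\frac{3967}{60}\right)^{2} = \frac{15737089}{3600}$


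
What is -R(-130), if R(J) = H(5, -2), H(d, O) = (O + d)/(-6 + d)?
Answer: 3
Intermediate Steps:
H(d, O) = (O + d)/(-6 + d)
R(J) = -3 (R(J) = (-2 + 5)/(-6 + 5) = 3/(-1) = -1*3 = -3)
-R(-130) = -1*(-3) = 3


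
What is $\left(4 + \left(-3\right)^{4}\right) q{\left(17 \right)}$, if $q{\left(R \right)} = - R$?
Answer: $-1445$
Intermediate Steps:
$\left(4 + \left(-3\right)^{4}\right) q{\left(17 \right)} = \left(4 + \left(-3\right)^{4}\right) \left(\left(-1\right) 17\right) = \left(4 + 81\right) \left(-17\right) = 85 \left(-17\right) = -1445$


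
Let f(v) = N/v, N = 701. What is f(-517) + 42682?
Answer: 22065893/517 ≈ 42681.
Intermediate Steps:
f(v) = 701/v
f(-517) + 42682 = 701/(-517) + 42682 = 701*(-1/517) + 42682 = -701/517 + 42682 = 22065893/517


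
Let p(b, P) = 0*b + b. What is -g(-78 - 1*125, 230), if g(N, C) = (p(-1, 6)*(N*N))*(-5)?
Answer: -206045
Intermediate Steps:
p(b, P) = b (p(b, P) = 0 + b = b)
g(N, C) = 5*N**2 (g(N, C) = -N*N*(-5) = -N**2*(-5) = 5*N**2)
-g(-78 - 1*125, 230) = -5*(-78 - 1*125)**2 = -5*(-78 - 125)**2 = -5*(-203)**2 = -5*41209 = -1*206045 = -206045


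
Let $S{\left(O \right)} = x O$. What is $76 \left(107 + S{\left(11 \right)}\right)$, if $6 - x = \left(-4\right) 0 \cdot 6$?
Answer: $13148$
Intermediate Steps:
$x = 6$ ($x = 6 - \left(-4\right) 0 \cdot 6 = 6 - 0 \cdot 6 = 6 - 0 = 6 + 0 = 6$)
$S{\left(O \right)} = 6 O$
$76 \left(107 + S{\left(11 \right)}\right) = 76 \left(107 + 6 \cdot 11\right) = 76 \left(107 + 66\right) = 76 \cdot 173 = 13148$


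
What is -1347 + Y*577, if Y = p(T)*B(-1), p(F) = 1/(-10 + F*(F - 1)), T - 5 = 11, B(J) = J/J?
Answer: -309233/230 ≈ -1344.5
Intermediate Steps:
B(J) = 1
T = 16 (T = 5 + 11 = 16)
p(F) = 1/(-10 + F*(-1 + F))
Y = 1/230 (Y = 1/(-10 + 16² - 1*16) = 1/(-10 + 256 - 16) = 1/230 ≈ 0.0043478)
-1347 + Y*577 = -1347 + (1/230)*577 = -1347 + 577/230 = -309233/230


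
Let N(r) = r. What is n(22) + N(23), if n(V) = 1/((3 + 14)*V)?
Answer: 8603/374 ≈ 23.003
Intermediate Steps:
n(V) = 1/(17*V)
n(22) + N(23) = (1/17)/22 + 23 = (1/17)*(1/22) + 23 = 1/374 + 23 = 8603/374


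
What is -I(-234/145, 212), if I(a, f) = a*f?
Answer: 49608/145 ≈ 342.12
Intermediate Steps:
-I(-234/145, 212) = -(-234/145)*212 = -(-234*1/145)*212 = -(-234)*212/145 = -1*(-49608/145) = 49608/145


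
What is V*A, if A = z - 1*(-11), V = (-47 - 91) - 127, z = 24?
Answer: -9275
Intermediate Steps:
V = -265 (V = -138 - 127 = -265)
A = 35 (A = 24 - 1*(-11) = 24 + 11 = 35)
V*A = -265*35 = -9275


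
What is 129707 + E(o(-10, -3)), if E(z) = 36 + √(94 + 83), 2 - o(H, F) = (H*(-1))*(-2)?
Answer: 129743 + √177 ≈ 1.2976e+5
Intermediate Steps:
o(H, F) = 2 - 2*H (o(H, F) = 2 - H*(-1)*(-2) = 2 - (-H)*(-2) = 2 - 2*H)
E(z) = 36 + √177
129707 + E(o(-10, -3)) = 129707 + (36 + √177) = 129743 + √177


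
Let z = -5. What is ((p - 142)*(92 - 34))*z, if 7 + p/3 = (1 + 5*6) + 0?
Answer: 20300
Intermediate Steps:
p = 72 (p = -21 + 3*((1 + 5*6) + 0) = -21 + 3*((1 + 30) + 0) = -21 + 3*(31 + 0) = -21 + 3*31 = -21 + 93 = 72)
((p - 142)*(92 - 34))*z = ((72 - 142)*(92 - 34))*(-5) = -70*58*(-5) = -4060*(-5) = 20300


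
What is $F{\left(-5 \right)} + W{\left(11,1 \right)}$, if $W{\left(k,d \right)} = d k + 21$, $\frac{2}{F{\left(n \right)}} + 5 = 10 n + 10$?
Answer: $\frac{1438}{45} \approx 31.956$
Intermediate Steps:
$F{\left(n \right)} = \frac{2}{5 + 10 n}$ ($F{\left(n \right)} = \frac{2}{-5 + \left(10 n + 10\right)} = \frac{2}{-5 + \left(10 + 10 n\right)} = \frac{2}{5 + 10 n}$)
$W{\left(k,d \right)} = 21 + d k$
$F{\left(-5 \right)} + W{\left(11,1 \right)} = \frac{2}{5 \left(1 + 2 \left(-5\right)\right)} + \left(21 + 1 \cdot 11\right) = \frac{2}{5 \left(1 - 10\right)} + \left(21 + 11\right) = \frac{2}{5 \left(-9\right)} + 32 = \frac{2}{5} \left(- \frac{1}{9}\right) + 32 = - \frac{2}{45} + 32 = \frac{1438}{45}$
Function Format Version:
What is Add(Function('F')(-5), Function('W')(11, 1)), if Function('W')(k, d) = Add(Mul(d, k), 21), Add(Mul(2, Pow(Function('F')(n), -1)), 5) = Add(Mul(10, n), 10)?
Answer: Rational(1438, 45) ≈ 31.956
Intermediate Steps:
Function('F')(n) = Mul(2, Pow(Add(5, Mul(10, n)), -1)) (Function('F')(n) = Mul(2, Pow(Add(-5, Add(Mul(10, n), 10)), -1)) = Mul(2, Pow(Add(-5, Add(10, Mul(10, n))), -1)) = Mul(2, Pow(Add(5, Mul(10, n)), -1)))
Function('W')(k, d) = Add(21, Mul(d, k))
Add(Function('F')(-5), Function('W')(11, 1)) = Add(Mul(Rational(2, 5), Pow(Add(1, Mul(2, -5)), -1)), Add(21, Mul(1, 11))) = Add(Mul(Rational(2, 5), Pow(Add(1, -10), -1)), Add(21, 11)) = Add(Mul(Rational(2, 5), Pow(-9, -1)), 32) = Add(Mul(Rational(2, 5), Rational(-1, 9)), 32) = Add(Rational(-2, 45), 32) = Rational(1438, 45)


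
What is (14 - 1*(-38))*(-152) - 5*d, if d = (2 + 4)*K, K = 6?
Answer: -8084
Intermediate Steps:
d = 36 (d = (2 + 4)*6 = 6*6 = 36)
(14 - 1*(-38))*(-152) - 5*d = (14 - 1*(-38))*(-152) - 5*36 = (14 + 38)*(-152) - 180 = 52*(-152) - 180 = -7904 - 180 = -8084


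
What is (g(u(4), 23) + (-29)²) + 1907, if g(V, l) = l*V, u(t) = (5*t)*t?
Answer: 4588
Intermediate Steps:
u(t) = 5*t²
g(V, l) = V*l
(g(u(4), 23) + (-29)²) + 1907 = ((5*4²)*23 + (-29)²) + 1907 = ((5*16)*23 + 841) + 1907 = (80*23 + 841) + 1907 = (1840 + 841) + 1907 = 2681 + 1907 = 4588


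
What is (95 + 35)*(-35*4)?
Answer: -18200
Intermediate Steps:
(95 + 35)*(-35*4) = 130*(-140) = -18200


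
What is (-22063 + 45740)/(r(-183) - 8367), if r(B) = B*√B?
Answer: -66035153/25378392 + 1444297*I*√183/25378392 ≈ -2.602 + 0.76987*I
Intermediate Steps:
r(B) = B^(3/2)
(-22063 + 45740)/(r(-183) - 8367) = (-22063 + 45740)/((-183)^(3/2) - 8367) = 23677/(-183*I*√183 - 8367) = 23677/(-8367 - 183*I*√183)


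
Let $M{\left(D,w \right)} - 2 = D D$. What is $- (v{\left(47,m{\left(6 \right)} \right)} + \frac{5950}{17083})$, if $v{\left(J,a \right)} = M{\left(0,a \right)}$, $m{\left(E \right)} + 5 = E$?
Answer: $- \frac{40116}{17083} \approx -2.3483$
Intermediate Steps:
$m{\left(E \right)} = -5 + E$
$M{\left(D,w \right)} = 2 + D^{2}$ ($M{\left(D,w \right)} = 2 + D D = 2 + D^{2}$)
$v{\left(J,a \right)} = 2$ ($v{\left(J,a \right)} = 2 + 0^{2} = 2 + 0 = 2$)
$- (v{\left(47,m{\left(6 \right)} \right)} + \frac{5950}{17083}) = - (2 + \frac{5950}{17083}) = \left(-1\right) \frac{40116}{17083} = - \frac{40116}{17083}$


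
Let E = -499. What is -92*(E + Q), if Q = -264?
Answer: 70196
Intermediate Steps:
-92*(E + Q) = -92*(-499 - 264) = -92*(-763) = 70196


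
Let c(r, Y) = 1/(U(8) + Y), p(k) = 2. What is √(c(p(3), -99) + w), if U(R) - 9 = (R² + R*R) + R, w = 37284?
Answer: √78892990/46 ≈ 193.09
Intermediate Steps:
U(R) = 9 + R + 2*R² (U(R) = 9 + ((R² + R*R) + R) = 9 + ((R² + R²) + R) = 9 + (2*R² + R) = 9 + (R + 2*R²) = 9 + R + 2*R²)
c(r, Y) = 1/(145 + Y) (c(r, Y) = 1/((9 + 8 + 2*8²) + Y) = 1/((9 + 8 + 2*64) + Y) = 1/((9 + 8 + 128) + Y) = 1/(145 + Y))
√(c(p(3), -99) + w) = √(1/(145 - 99) + 37284) = √(1/46 + 37284) = √(1715065/46) = √78892990/46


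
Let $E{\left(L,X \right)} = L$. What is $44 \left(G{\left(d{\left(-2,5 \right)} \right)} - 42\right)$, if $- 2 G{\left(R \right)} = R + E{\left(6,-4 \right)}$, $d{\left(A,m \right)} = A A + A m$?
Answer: $-1848$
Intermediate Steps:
$d{\left(A,m \right)} = A^{2} + A m$
$G{\left(R \right)} = -3 - \frac{R}{2}$ ($G{\left(R \right)} = - \frac{R + 6}{2} = - \frac{6 + R}{2} = -3 - \frac{R}{2}$)
$44 \left(G{\left(d{\left(-2,5 \right)} \right)} - 42\right) = 44 \left(\left(-3 - \frac{\left(-2\right) \left(-2 + 5\right)}{2}\right) - 42\right) = 44 \left(\left(-3 - \frac{\left(-2\right) 3}{2}\right) - 42\right) = 44 \left(\left(-3 - -3\right) - 42\right) = 44 \left(\left(-3 + 3\right) - 42\right) = 44 \left(0 - 42\right) = 44 \left(-42\right) = -1848$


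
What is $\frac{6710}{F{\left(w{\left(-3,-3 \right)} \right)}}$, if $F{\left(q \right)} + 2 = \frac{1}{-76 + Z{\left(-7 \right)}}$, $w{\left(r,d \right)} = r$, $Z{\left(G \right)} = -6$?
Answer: $- \frac{10004}{3} \approx -3334.7$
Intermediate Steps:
$F{\left(q \right)} = - \frac{165}{82}$ ($F{\left(q \right)} = -2 + \frac{1}{-76 - 6} = -2 + \frac{1}{-82} = -2 - \frac{1}{82} = - \frac{165}{82}$)
$\frac{6710}{F{\left(w{\left(-3,-3 \right)} \right)}} = \frac{6710}{- \frac{165}{82}} = 6710 \left(- \frac{82}{165}\right) = - \frac{10004}{3}$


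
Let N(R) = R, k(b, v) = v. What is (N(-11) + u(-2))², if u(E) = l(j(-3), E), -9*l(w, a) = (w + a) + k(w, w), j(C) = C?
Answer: 8281/81 ≈ 102.23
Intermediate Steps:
l(w, a) = -2*w/9 - a/9 (l(w, a) = -((w + a) + w)/9 = -((a + w) + w)/9 = -(a + 2*w)/9 = -2*w/9 - a/9)
u(E) = ⅔ - E/9 (u(E) = -2/9*(-3) - E/9 = ⅔ - E/9)
(N(-11) + u(-2))² = (-11 + (⅔ - ⅑*(-2)))² = (-11 + (⅔ + 2/9))² = (-11 + 8/9)² = (-91/9)² = 8281/81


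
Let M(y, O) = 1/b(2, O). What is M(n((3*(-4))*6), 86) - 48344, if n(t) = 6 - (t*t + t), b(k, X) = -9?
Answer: -435097/9 ≈ -48344.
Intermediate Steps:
n(t) = 6 - t - t² (n(t) = 6 - (t² + t) = 6 - (t + t²) = 6 + (-t - t²) = 6 - t - t²)
M(y, O) = -⅑ (M(y, O) = 1/(-9) = -⅑)
M(n((3*(-4))*6), 86) - 48344 = -⅑ - 48344 = -435097/9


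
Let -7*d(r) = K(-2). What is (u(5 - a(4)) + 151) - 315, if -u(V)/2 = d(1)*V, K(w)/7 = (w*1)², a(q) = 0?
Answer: -124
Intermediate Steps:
K(w) = 7*w² (K(w) = 7*(w*1)² = 7*w²)
d(r) = -4 (d(r) = -(-2)² = -4)
u(V) = 8*V (u(V) = -(-8)*V = 8*V)
(u(5 - a(4)) + 151) - 315 = (8*(5 - 1*0) + 151) - 315 = (8*(5 + 0) + 151) - 315 = (8*5 + 151) - 315 = (40 + 151) - 315 = 191 - 315 = -124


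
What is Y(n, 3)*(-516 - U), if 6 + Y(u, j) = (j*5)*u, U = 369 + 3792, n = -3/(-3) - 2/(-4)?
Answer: -154341/2 ≈ -77171.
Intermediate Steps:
n = 3/2 (n = -3*(-1/3) - 2*(-1/4) = 1 + 1/2 = 3/2 ≈ 1.5000)
U = 4161
Y(u, j) = -6 + 5*j*u (Y(u, j) = -6 + (j*5)*u = -6 + (5*j)*u = -6 + 5*j*u)
Y(n, 3)*(-516 - U) = (-6 + 5*3*(3/2))*(-516 - 1*4161) = (-6 + 45/2)*(-516 - 4161) = (33/2)*(-4677) = -154341/2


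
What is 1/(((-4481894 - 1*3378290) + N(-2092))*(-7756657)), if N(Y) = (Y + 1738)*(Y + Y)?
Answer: 1/49480087322536 ≈ 2.0210e-14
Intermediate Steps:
N(Y) = 2*Y*(1738 + Y) (N(Y) = (1738 + Y)*(2*Y) = 2*Y*(1738 + Y))
1/(((-4481894 - 1*3378290) + N(-2092))*(-7756657)) = 1/((-4481894 - 1*3378290) + 2*(-2092)*(1738 - 2092)*(-7756657)) = -1/7756657/((-4481894 - 3378290) + 2*(-2092)*(-354)) = -1/7756657/(-7860184 + 1481136) = -1/7756657/(-6379048) = -1/6379048*(-1/7756657) = 1/49480087322536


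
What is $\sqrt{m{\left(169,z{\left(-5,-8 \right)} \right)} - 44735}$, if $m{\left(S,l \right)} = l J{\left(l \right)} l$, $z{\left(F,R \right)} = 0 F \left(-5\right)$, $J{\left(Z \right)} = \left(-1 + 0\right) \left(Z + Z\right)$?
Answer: $i \sqrt{44735} \approx 211.51 i$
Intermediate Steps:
$J{\left(Z \right)} = - 2 Z$
$z{\left(F,R \right)} = 0$ ($z{\left(F,R \right)} = 0 \left(-5\right) = 0$)
$m{\left(S,l \right)} = - 2 l^{3}$ ($m{\left(S,l \right)} = l \left(- 2 l\right) l = - 2 l^{2} l = - 2 l^{3}$)
$\sqrt{m{\left(169,z{\left(-5,-8 \right)} \right)} - 44735} = \sqrt{- 2 \cdot 0^{3} - 44735} = \sqrt{\left(-2\right) 0 - 44735} = \sqrt{0 - 44735} = \sqrt{-44735} = i \sqrt{44735}$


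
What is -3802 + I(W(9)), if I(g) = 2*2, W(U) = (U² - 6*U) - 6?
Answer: -3798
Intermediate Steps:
W(U) = -6 + U² - 6*U
I(g) = 4
-3802 + I(W(9)) = -3802 + 4 = -3798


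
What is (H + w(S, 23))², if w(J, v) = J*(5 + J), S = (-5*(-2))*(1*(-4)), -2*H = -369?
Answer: 10042561/4 ≈ 2.5106e+6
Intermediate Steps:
H = 369/2 (H = -½*(-369) = 369/2 ≈ 184.50)
S = -40 (S = 10*(-4) = -40)
(H + w(S, 23))² = (369/2 - 40*(5 - 40))² = (369/2 - 40*(-35))² = (369/2 + 1400)² = (3169/2)² = 10042561/4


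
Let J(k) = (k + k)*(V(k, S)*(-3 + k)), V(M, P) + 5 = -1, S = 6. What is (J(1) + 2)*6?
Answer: 156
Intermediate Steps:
V(M, P) = -6 (V(M, P) = -5 - 1 = -6)
J(k) = 2*k*(18 - 6*k) (J(k) = (k + k)*(-6*(-3 + k)) = (2*k)*(18 - 6*k) = 2*k*(18 - 6*k))
(J(1) + 2)*6 = (12*1*(3 - 1*1) + 2)*6 = (12*1*(3 - 1) + 2)*6 = (12*1*2 + 2)*6 = (24 + 2)*6 = 26*6 = 156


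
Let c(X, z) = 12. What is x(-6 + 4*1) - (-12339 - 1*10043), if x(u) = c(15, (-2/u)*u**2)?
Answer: 22394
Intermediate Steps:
x(u) = 12
x(-6 + 4*1) - (-12339 - 1*10043) = 12 - (-12339 - 1*10043) = 12 - (-12339 - 10043) = 12 - 1*(-22382) = 12 + 22382 = 22394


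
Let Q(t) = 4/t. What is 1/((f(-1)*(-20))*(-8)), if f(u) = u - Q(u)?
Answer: 1/480 ≈ 0.0020833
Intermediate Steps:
f(u) = u - 4/u
1/((f(-1)*(-20))*(-8)) = 1/(((-1 - 4/(-1))*(-20))*(-8)) = 1/(((-1 - 4*(-1))*(-20))*(-8)) = 1/(((-1 + 4)*(-20))*(-8)) = 1/((3*(-20))*(-8)) = 1/(-60*(-8)) = 1/480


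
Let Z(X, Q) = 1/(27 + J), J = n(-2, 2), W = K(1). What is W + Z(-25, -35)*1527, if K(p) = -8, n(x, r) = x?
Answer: 1327/25 ≈ 53.080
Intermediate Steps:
W = -8
J = -2
Z(X, Q) = 1/25 (Z(X, Q) = 1/(27 - 2) = 1/25)
W + Z(-25, -35)*1527 = -8 + (1/25)*1527 = -8 + 1527/25 = 1327/25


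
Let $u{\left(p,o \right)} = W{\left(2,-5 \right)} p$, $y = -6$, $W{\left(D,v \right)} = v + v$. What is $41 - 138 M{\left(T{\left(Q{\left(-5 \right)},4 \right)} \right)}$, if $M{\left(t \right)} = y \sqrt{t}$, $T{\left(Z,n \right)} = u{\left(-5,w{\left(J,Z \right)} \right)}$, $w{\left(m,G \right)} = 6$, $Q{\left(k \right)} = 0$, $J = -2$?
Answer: $41 + 4140 \sqrt{2} \approx 5895.8$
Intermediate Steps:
$W{\left(D,v \right)} = 2 v$
$u{\left(p,o \right)} = - 10 p$ ($u{\left(p,o \right)} = 2 \left(-5\right) p = - 10 p$)
$T{\left(Z,n \right)} = 50$ ($T{\left(Z,n \right)} = \left(-10\right) \left(-5\right) = 50$)
$M{\left(t \right)} = - 6 \sqrt{t}$
$41 - 138 M{\left(T{\left(Q{\left(-5 \right)},4 \right)} \right)} = 41 - 138 \left(- 6 \sqrt{50}\right) = 41 - 138 \left(- 6 \cdot 5 \sqrt{2}\right) = 41 - 138 \left(- 30 \sqrt{2}\right) = 41 + 4140 \sqrt{2}$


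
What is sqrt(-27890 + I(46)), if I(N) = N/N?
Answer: 167*I ≈ 167.0*I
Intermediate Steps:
I(N) = 1
sqrt(-27890 + I(46)) = sqrt(-27890 + 1) = sqrt(-27889) = 167*I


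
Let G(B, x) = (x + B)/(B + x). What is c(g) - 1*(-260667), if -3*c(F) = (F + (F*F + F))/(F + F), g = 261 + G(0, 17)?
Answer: 260623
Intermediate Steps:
G(B, x) = 1 (G(B, x) = (B + x)/(B + x) = 1)
g = 262 (g = 261 + 1 = 262)
c(F) = -(F² + 2*F)/(6*F) (c(F) = -(F + (F*F + F))/(3*(F + F)) = -(F + (F² + F))/(3*(2*F)) = -(F + (F + F²))*1/(2*F)/3 = -(F² + 2*F)*1/(2*F)/3 = -(F² + 2*F)/(6*F))
c(g) - 1*(-260667) = (-⅓ - ⅙*262) - 1*(-260667) = (-⅓ - 131/3) + 260667 = -44 + 260667 = 260623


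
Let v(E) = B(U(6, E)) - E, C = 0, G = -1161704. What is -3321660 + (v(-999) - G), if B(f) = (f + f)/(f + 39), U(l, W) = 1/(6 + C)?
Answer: -507354893/235 ≈ -2.1590e+6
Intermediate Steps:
U(l, W) = ⅙ (U(l, W) = 1/(6 + 0) = 1/6 = ⅙)
B(f) = 2*f/(39 + f) (B(f) = (2*f)/(39 + f) = 2*f/(39 + f))
v(E) = 2/235 - E (v(E) = 2*(⅙)/(39 + ⅙) - E = 2*(⅙)/(235/6) - E = 2*(⅙)*(6/235) - E = 2/235 - E)
-3321660 + (v(-999) - G) = -3321660 + ((2/235 - 1*(-999)) - 1*(-1161704)) = -3321660 + ((2/235 + 999) + 1161704) = -3321660 + (234767/235 + 1161704) = -3321660 + 273235207/235 = -507354893/235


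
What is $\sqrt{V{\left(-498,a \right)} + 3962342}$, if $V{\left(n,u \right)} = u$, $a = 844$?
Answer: $3 \sqrt{440354} \approx 1990.8$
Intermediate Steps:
$\sqrt{V{\left(-498,a \right)} + 3962342} = \sqrt{844 + 3962342} = \sqrt{3963186} = 3 \sqrt{440354}$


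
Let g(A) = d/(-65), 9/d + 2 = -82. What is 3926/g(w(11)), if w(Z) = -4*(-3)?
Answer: 7145320/3 ≈ 2.3818e+6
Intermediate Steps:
d = -3/28 (d = 9/(-2 - 82) = 9/(-84) = 9*(-1/84) = -3/28 ≈ -0.10714)
w(Z) = 12
g(A) = 3/1820 (g(A) = -3/28/(-65) = -3/28*(-1/65) = 3/1820)
3926/g(w(11)) = 3926/(3/1820) = 3926*(1820/3) = 7145320/3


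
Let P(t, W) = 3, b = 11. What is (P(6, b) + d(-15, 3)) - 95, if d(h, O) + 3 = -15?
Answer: -110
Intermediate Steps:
d(h, O) = -18 (d(h, O) = -3 - 15 = -18)
(P(6, b) + d(-15, 3)) - 95 = (3 - 18) - 95 = -15 - 95 = -110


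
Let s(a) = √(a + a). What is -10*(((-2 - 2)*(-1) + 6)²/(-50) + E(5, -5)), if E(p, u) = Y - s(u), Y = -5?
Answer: 70 + 10*I*√10 ≈ 70.0 + 31.623*I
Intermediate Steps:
s(a) = √2*√a (s(a) = √(2*a) = √2*√a)
E(p, u) = -5 - √2*√u
-10*(((-2 - 2)*(-1) + 6)²/(-50) + E(5, -5)) = -10*(((-2 - 2)*(-1) + 6)²/(-50) + (-5 - √2*√(-5))) = -10*((-4*(-1) + 6)²*(-1/50) + (-5 - √2*I*√5)) = -10*((4 + 6)²*(-1/50) + (-5 - I*√10)) = -10*(10²*(-1/50) + (-5 - I*√10)) = -10*(100*(-1/50) + (-5 - I*√10)) = -10*(-2 + (-5 - I*√10)) = -10*(-7 - I*√10) = 70 + 10*I*√10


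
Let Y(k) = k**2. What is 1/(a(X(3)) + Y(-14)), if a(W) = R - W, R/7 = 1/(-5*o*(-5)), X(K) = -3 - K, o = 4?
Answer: 100/20207 ≈ 0.0049488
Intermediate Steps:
R = 7/100 (R = 7/((-5*4*(-5))) = 7/((-20*(-5))) = 7/100 ≈ 0.070000)
a(W) = 7/100 - W
1/(a(X(3)) + Y(-14)) = 1/((7/100 - (-3 - 1*3)) + (-14)**2) = 1/((7/100 - (-3 - 3)) + 196) = 1/((7/100 - 1*(-6)) + 196) = 1/((7/100 + 6) + 196) = 1/(607/100 + 196) = 1/(20207/100) = 100/20207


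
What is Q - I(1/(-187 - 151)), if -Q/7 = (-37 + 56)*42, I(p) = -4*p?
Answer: -944036/169 ≈ -5586.0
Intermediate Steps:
Q = -5586 (Q = -7*(-37 + 56)*42 = -133*42 = -7*798 = -5586)
Q - I(1/(-187 - 151)) = -5586 - (-4)/(-187 - 151) = -5586 - (-4)/(-338) = -5586 - (-4)*(-1)/338 = -5586 - 1*2/169 = -5586 - 2/169 = -944036/169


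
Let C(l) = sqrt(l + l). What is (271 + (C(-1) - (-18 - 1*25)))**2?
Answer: (314 + I*sqrt(2))**2 ≈ 98594.0 + 888.1*I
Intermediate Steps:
C(l) = sqrt(2)*sqrt(l) (C(l) = sqrt(2*l) = sqrt(2)*sqrt(l))
(271 + (C(-1) - (-18 - 1*25)))**2 = (271 + (sqrt(2)*sqrt(-1) - (-18 - 1*25)))**2 = (271 + (sqrt(2)*I - (-18 - 25)))**2 = (271 + (I*sqrt(2) - 1*(-43)))**2 = (271 + (I*sqrt(2) + 43))**2 = (271 + (43 + I*sqrt(2)))**2 = (314 + I*sqrt(2))**2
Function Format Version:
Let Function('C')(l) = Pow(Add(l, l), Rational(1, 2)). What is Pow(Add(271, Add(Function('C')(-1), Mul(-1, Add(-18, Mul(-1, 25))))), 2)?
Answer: Pow(Add(314, Mul(I, Pow(2, Rational(1, 2)))), 2) ≈ Add(98594., Mul(888.1, I))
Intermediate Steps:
Function('C')(l) = Mul(Pow(2, Rational(1, 2)), Pow(l, Rational(1, 2))) (Function('C')(l) = Pow(Mul(2, l), Rational(1, 2)) = Mul(Pow(2, Rational(1, 2)), Pow(l, Rational(1, 2))))
Pow(Add(271, Add(Function('C')(-1), Mul(-1, Add(-18, Mul(-1, 25))))), 2) = Pow(Add(271, Add(Mul(Pow(2, Rational(1, 2)), Pow(-1, Rational(1, 2))), Mul(-1, Add(-18, Mul(-1, 25))))), 2) = Pow(Add(271, Add(Mul(Pow(2, Rational(1, 2)), I), Mul(-1, Add(-18, -25)))), 2) = Pow(Add(271, Add(Mul(I, Pow(2, Rational(1, 2))), Mul(-1, -43))), 2) = Pow(Add(271, Add(Mul(I, Pow(2, Rational(1, 2))), 43)), 2) = Pow(Add(271, Add(43, Mul(I, Pow(2, Rational(1, 2))))), 2) = Pow(Add(314, Mul(I, Pow(2, Rational(1, 2)))), 2)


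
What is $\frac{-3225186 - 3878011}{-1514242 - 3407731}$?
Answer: $\frac{7103197}{4921973} \approx 1.4432$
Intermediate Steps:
$\frac{-3225186 - 3878011}{-1514242 - 3407731} = - \frac{7103197}{-4921973} = \left(-7103197\right) \left(- \frac{1}{4921973}\right) = \frac{7103197}{4921973}$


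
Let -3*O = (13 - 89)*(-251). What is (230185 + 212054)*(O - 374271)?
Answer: -168329283157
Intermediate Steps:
O = -19076/3 (O = -(13 - 89)*(-251)/3 = -(-76)*(-251)/3 = -⅓*19076 = -19076/3 ≈ -6358.7)
(230185 + 212054)*(O - 374271) = (230185 + 212054)*(-19076/3 - 374271) = 442239*(-1141889/3) = -168329283157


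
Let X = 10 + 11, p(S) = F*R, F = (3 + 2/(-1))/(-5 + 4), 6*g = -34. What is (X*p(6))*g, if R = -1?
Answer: -119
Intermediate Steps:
g = -17/3 (g = (⅙)*(-34) = -17/3 ≈ -5.6667)
F = -1 (F = (3 + 2*(-1))/(-1) = (3 - 2)*(-1) = 1*(-1) = -1)
p(S) = 1 (p(S) = -1*(-1) = 1)
X = 21
(X*p(6))*g = (21*1)*(-17/3) = 21*(-17/3) = -119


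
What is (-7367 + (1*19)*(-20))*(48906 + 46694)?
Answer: -740613200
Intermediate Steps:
(-7367 + (1*19)*(-20))*(48906 + 46694) = (-7367 + 19*(-20))*95600 = (-7367 - 380)*95600 = -7747*95600 = -740613200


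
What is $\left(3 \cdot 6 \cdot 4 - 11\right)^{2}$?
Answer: $3721$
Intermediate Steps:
$\left(3 \cdot 6 \cdot 4 - 11\right)^{2} = \left(18 \cdot 4 - 11\right)^{2} = \left(72 - 11\right)^{2} = 61^{2} = 3721$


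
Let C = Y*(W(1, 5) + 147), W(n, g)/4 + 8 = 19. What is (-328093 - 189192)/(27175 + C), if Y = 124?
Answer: -517285/50859 ≈ -10.171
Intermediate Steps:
W(n, g) = 44 (W(n, g) = -32 + 4*19 = -32 + 76 = 44)
C = 23684 (C = 124*(44 + 147) = 124*191 = 23684)
(-328093 - 189192)/(27175 + C) = (-328093 - 189192)/(27175 + 23684) = -517285/50859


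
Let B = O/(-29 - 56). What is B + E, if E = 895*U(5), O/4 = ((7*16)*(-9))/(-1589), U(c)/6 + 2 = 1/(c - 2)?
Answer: -172690826/19295 ≈ -8950.0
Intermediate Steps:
U(c) = -12 + 6/(-2 + c) (U(c) = -12 + 6/(c - 2) = -12 + 6/(-2 + c))
O = 576/227 (O = 4*(((7*16)*(-9))/(-1589)) = 4*((112*(-9))*(-1/1589)) = 4*(-1008*(-1/1589)) = 4*(144/227) = 576/227 ≈ 2.5374)
E = -8950 (E = 895*(6*(5 - 2*5)/(-2 + 5)) = 895*(6*(5 - 10)/3) = 895*(6*(⅓)*(-5)) = 895*(-10) = -8950)
B = -576/19295 (B = (576/227)/(-29 - 56) = (576/227)/(-85) = -1/85*576/227 = -576/19295 ≈ -0.029852)
B + E = -576/19295 - 8950 = -172690826/19295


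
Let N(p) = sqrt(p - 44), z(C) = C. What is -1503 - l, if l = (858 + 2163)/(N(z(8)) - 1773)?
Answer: -524380218/349285 + 2014*I/349285 ≈ -1501.3 + 0.0057661*I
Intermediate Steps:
N(p) = sqrt(-44 + p)
l = 1007*(-1773 - 6*I)/1047855 (l = (858 + 2163)/(sqrt(-44 + 8) - 1773) = 3021/(sqrt(-36) - 1773) = 3021/(6*I - 1773) = 3021/(-1773 + 6*I) = 3021*((-1773 - 6*I)/3143565) = 1007*(-1773 - 6*I)/1047855 ≈ -1.7039 - 0.0057661*I)
-1503 - l = -1503 - (-595137/349285 - 2014*I/349285) = -1503 + (595137/349285 + 2014*I/349285) = -524380218/349285 + 2014*I/349285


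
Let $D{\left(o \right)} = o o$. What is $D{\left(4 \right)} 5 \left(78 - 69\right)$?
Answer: $720$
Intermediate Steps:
$D{\left(o \right)} = o^{2}$
$D{\left(4 \right)} 5 \left(78 - 69\right) = 4^{2} \cdot 5 \left(78 - 69\right) = 16 \cdot 5 \cdot 9 = 80 \cdot 9 = 720$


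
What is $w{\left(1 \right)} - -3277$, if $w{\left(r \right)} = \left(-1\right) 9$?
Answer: $3268$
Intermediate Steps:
$w{\left(r \right)} = -9$
$w{\left(1 \right)} - -3277 = -9 - -3277 = -9 + 3277 = 3268$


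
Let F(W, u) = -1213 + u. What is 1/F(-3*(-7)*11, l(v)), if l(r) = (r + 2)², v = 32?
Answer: -1/57 ≈ -0.017544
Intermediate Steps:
l(r) = (2 + r)²
1/F(-3*(-7)*11, l(v)) = 1/(-1213 + (2 + 32)²) = 1/(-1213 + 34²) = 1/(-1213 + 1156) = 1/(-57) = -1/57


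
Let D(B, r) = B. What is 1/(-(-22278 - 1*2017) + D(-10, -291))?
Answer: 1/24285 ≈ 4.1178e-5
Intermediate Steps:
1/(-(-22278 - 1*2017) + D(-10, -291)) = 1/(-(-22278 - 1*2017) - 10) = 1/(-(-22278 - 2017) - 10) = 1/(-1*(-24295) - 10) = 1/(24295 - 10) = 1/24285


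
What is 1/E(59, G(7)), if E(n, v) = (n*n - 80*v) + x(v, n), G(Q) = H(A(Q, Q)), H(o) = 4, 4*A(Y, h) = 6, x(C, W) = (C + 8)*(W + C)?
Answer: 1/3917 ≈ 0.00025530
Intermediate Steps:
x(C, W) = (8 + C)*(C + W)
A(Y, h) = 3/2 (A(Y, h) = (1/4)*6 = 3/2)
G(Q) = 4
E(n, v) = n**2 + v**2 - 72*v + 8*n + n*v (E(n, v) = (n*n - 80*v) + (v**2 + 8*v + 8*n + v*n) = (n**2 - 80*v) + (v**2 + 8*v + 8*n + n*v) = (n**2 - 80*v) + (v**2 + 8*n + 8*v + n*v) = n**2 + v**2 - 72*v + 8*n + n*v)
1/E(59, G(7)) = 1/(59**2 + 4**2 - 72*4 + 8*59 + 59*4) = 1/(3481 + 16 - 288 + 472 + 236) = 1/3917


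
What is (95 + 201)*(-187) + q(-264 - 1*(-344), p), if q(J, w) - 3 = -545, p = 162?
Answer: -55894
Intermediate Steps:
q(J, w) = -542 (q(J, w) = 3 - 545 = -542)
(95 + 201)*(-187) + q(-264 - 1*(-344), p) = (95 + 201)*(-187) - 542 = 296*(-187) - 542 = -55352 - 542 = -55894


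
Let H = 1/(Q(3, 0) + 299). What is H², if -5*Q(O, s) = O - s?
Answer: 25/2226064 ≈ 1.1231e-5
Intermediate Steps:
Q(O, s) = -O/5 + s/5 (Q(O, s) = -(O - s)/5 = -O/5 + s/5)
H = 5/1492 (H = 1/((-⅕*3 + (⅕)*0) + 299) = 1/((-⅗ + 0) + 299) = 1/(-⅗ + 299) = 1/(1492/5) = 5/1492 ≈ 0.0033512)
H² = (5/1492)² = 25/2226064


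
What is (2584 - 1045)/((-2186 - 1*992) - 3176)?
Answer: -171/706 ≈ -0.24221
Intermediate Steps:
(2584 - 1045)/((-2186 - 1*992) - 3176) = 1539/((-2186 - 992) - 3176) = 1539/(-3178 - 3176) = 1539/(-6354) = 1539*(-1/6354) = -171/706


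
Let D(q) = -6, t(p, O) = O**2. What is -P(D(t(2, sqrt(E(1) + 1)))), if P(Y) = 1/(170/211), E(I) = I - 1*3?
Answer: -211/170 ≈ -1.2412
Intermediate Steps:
E(I) = -3 + I (E(I) = I - 3 = -3 + I)
P(Y) = 211/170 (P(Y) = 1/(170*(1/211)) = 1/(170/211) = 211/170)
-P(D(t(2, sqrt(E(1) + 1)))) = -1*211/170 = -211/170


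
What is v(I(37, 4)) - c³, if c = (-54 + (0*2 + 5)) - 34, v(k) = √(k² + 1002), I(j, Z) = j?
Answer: 571787 + √2371 ≈ 5.7184e+5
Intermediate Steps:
v(k) = √(1002 + k²)
c = -83 (c = (-54 + (0 + 5)) - 34 = (-54 + 5) - 34 = -49 - 34 = -83)
v(I(37, 4)) - c³ = √(1002 + 37²) - 1*(-83)³ = √(1002 + 1369) - 1*(-571787) = √2371 + 571787 = 571787 + √2371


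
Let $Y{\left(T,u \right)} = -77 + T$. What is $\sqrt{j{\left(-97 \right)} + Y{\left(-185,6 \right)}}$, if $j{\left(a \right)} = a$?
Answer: $i \sqrt{359} \approx 18.947 i$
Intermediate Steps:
$\sqrt{j{\left(-97 \right)} + Y{\left(-185,6 \right)}} = \sqrt{-97 - 262} = \sqrt{-359} = i \sqrt{359}$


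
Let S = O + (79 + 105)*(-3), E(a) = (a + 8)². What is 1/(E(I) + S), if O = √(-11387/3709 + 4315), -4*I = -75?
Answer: 155303248/21307592813 - 512*√14829461033/21307592813 ≈ 0.0043625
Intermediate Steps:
I = 75/4 (I = -¼*(-75) = 75/4 ≈ 18.750)
E(a) = (8 + a)²
O = 2*√14829461033/3709 (O = √(-11387*1/3709 + 4315) = √(-11387/3709 + 4315) = √(15992948/3709) = 2*√14829461033/3709 ≈ 65.665)
S = -552 + 2*√14829461033/3709 (S = 2*√14829461033/3709 + (79 + 105)*(-3) = 2*√14829461033/3709 + 184*(-3) = 2*√14829461033/3709 - 552 = -552 + 2*√14829461033/3709 ≈ -486.33)
1/(E(I) + S) = 1/((8 + 75/4)² + (-552 + 2*√14829461033/3709)) = 1/((107/4)² + (-552 + 2*√14829461033/3709)) = 1/(11449/16 + (-552 + 2*√14829461033/3709)) = 1/(2617/16 + 2*√14829461033/3709)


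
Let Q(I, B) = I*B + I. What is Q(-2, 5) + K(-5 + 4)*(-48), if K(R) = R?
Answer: 36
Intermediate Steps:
Q(I, B) = I + B*I (Q(I, B) = B*I + I = I + B*I)
Q(-2, 5) + K(-5 + 4)*(-48) = -2*(1 + 5) + (-5 + 4)*(-48) = -2*6 - 1*(-48) = -12 + 48 = 36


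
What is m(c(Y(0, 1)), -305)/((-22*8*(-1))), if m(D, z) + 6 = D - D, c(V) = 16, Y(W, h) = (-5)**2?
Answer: -3/88 ≈ -0.034091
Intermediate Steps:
Y(W, h) = 25
m(D, z) = -6 (m(D, z) = -6 + (D - D) = -6 + 0 = -6)
m(c(Y(0, 1)), -305)/((-22*8*(-1))) = -6/(-22*8*(-1)) = -6/((-176*(-1))) = -6/176 = -6*1/176 = -3/88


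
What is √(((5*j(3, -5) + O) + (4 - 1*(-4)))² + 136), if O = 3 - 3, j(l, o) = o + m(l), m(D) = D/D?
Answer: 2*√70 ≈ 16.733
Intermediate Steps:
m(D) = 1
j(l, o) = 1 + o (j(l, o) = o + 1 = 1 + o)
O = 0
√(((5*j(3, -5) + O) + (4 - 1*(-4)))² + 136) = √(((5*(1 - 5) + 0) + (4 - 1*(-4)))² + 136) = √(((5*(-4) + 0) + (4 + 4))² + 136) = √(((-20 + 0) + 8)² + 136) = √((-20 + 8)² + 136) = √((-12)² + 136) = √(144 + 136) = √280 = 2*√70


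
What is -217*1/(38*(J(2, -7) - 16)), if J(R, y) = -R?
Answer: 217/684 ≈ 0.31725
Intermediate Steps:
-217*1/(38*(J(2, -7) - 16)) = -217*1/(38*(-1*2 - 16)) = -217*1/(38*(-2 - 16)) = -217/((-18*38)) = -217/(-684) = -217*(-1/684) = 217/684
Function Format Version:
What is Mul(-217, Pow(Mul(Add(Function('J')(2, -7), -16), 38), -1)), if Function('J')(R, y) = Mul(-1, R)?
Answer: Rational(217, 684) ≈ 0.31725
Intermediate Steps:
Mul(-217, Pow(Mul(Add(Function('J')(2, -7), -16), 38), -1)) = Mul(-217, Pow(Mul(Add(Mul(-1, 2), -16), 38), -1)) = Mul(-217, Pow(Mul(Add(-2, -16), 38), -1)) = Mul(-217, Pow(Mul(-18, 38), -1)) = Mul(-217, Pow(-684, -1)) = Mul(-217, Rational(-1, 684)) = Rational(217, 684)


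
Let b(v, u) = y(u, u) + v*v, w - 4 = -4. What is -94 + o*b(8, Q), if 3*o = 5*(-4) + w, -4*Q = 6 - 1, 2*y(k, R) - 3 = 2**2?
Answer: -544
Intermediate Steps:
w = 0 (w = 4 - 4 = 0)
y(k, R) = 7/2 (y(k, R) = 3/2 + (1/2)*2**2 = 3/2 + (1/2)*4 = 3/2 + 2 = 7/2)
Q = -5/4 (Q = -(6 - 1)/4 = -1/4*5 = -5/4 ≈ -1.2500)
b(v, u) = 7/2 + v**2 (b(v, u) = 7/2 + v*v = 7/2 + v**2)
o = -20/3 (o = (5*(-4) + 0)/3 = (-20 + 0)/3 = (1/3)*(-20) = -20/3 ≈ -6.6667)
-94 + o*b(8, Q) = -94 - 20*(7/2 + 8**2)/3 = -94 - 20*(7/2 + 64)/3 = -94 - 20/3*135/2 = -94 - 450 = -544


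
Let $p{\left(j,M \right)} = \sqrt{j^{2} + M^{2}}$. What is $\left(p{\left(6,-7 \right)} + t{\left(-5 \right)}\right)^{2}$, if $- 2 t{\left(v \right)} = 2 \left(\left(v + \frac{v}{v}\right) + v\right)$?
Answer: $\left(9 + \sqrt{85}\right)^{2} \approx 331.95$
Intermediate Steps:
$p{\left(j,M \right)} = \sqrt{M^{2} + j^{2}}$
$t{\left(v \right)} = -1 - 2 v$ ($t{\left(v \right)} = - \frac{2 \left(\left(v + \frac{v}{v}\right) + v\right)}{2} = - \frac{2 \left(\left(v + 1\right) + v\right)}{2} = - \frac{2 \left(\left(1 + v\right) + v\right)}{2} = - \frac{2 \left(1 + 2 v\right)}{2} = - \frac{2 + 4 v}{2} = -1 - 2 v$)
$\left(p{\left(6,-7 \right)} + t{\left(-5 \right)}\right)^{2} = \left(\sqrt{\left(-7\right)^{2} + 6^{2}} - -9\right)^{2} = \left(\sqrt{49 + 36} + \left(-1 + 10\right)\right)^{2} = \left(\sqrt{85} + 9\right)^{2} = \left(9 + \sqrt{85}\right)^{2}$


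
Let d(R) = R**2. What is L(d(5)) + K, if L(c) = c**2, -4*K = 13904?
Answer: -2851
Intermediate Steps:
K = -3476 (K = -1/4*13904 = -3476)
L(d(5)) + K = (5**2)**2 - 3476 = 25**2 - 3476 = 625 - 3476 = -2851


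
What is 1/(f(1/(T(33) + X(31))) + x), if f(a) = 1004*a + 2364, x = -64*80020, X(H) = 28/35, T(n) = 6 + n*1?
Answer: -199/1018659264 ≈ -1.9535e-7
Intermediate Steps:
T(n) = 6 + n
X(H) = ⅘ (X(H) = 28*(1/35) = ⅘)
x = -5121280
f(a) = 2364 + 1004*a
1/(f(1/(T(33) + X(31))) + x) = 1/((2364 + 1004/((6 + 33) + ⅘)) - 5121280) = 1/((2364 + 1004/(39 + ⅘)) - 5121280) = 1/((2364 + 1004/(199/5)) - 5121280) = 1/((2364 + 1004*(5/199)) - 5121280) = 1/((2364 + 5020/199) - 5121280) = 1/(475456/199 - 5121280) = 1/(-1018659264/199) = -199/1018659264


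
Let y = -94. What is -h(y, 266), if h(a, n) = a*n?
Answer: 25004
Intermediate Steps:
-h(y, 266) = -(-94)*266 = -1*(-25004) = 25004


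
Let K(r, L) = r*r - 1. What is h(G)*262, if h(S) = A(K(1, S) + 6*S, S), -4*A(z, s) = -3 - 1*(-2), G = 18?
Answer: 131/2 ≈ 65.500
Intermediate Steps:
K(r, L) = -1 + r**2 (K(r, L) = r**2 - 1 = -1 + r**2)
A(z, s) = 1/4 (A(z, s) = -(-3 - 1*(-2))/4 = -(-3 + 2)/4 = -1/4*(-1) = 1/4)
h(S) = 1/4
h(G)*262 = (1/4)*262 = 131/2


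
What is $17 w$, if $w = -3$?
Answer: $-51$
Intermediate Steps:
$17 w = 17 \left(-3\right) = -51$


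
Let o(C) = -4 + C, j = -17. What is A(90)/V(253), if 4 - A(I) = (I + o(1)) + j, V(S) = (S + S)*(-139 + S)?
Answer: -1/874 ≈ -0.0011442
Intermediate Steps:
V(S) = 2*S*(-139 + S) (V(S) = (2*S)*(-139 + S) = 2*S*(-139 + S))
A(I) = 24 - I (A(I) = 4 - ((I + (-4 + 1)) - 17) = 4 - ((I - 3) - 17) = 4 - ((-3 + I) - 17) = 4 - (-20 + I) = 4 + (20 - I) = 24 - I)
A(90)/V(253) = (24 - 1*90)/((2*253*(-139 + 253))) = (24 - 90)/((2*253*114)) = -66/57684 = -66*1/57684 = -1/874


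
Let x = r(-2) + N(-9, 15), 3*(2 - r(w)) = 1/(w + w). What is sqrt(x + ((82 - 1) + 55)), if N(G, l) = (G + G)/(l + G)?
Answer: sqrt(4863)/6 ≈ 11.623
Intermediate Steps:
r(w) = 2 - 1/(6*w) (r(w) = 2 - 1/(3*(w + w)) = 2 - 1/(2*w)/3 = 2 - 1/(6*w))
N(G, l) = 2*G/(G + l) (N(G, l) = (2*G)/(G + l) = 2*G/(G + l))
x = -11/12 (x = (2 - 1/6/(-2)) + 2*(-9)/(-9 + 15) = (2 - 1/6*(-1/2)) + 2*(-9)/6 = (2 + 1/12) + 2*(-9)*(1/6) = 25/12 - 3 = -11/12 ≈ -0.91667)
sqrt(x + ((82 - 1) + 55)) = sqrt(-11/12 + ((82 - 1) + 55)) = sqrt(-11/12 + (81 + 55)) = sqrt(-11/12 + 136) = sqrt(1621/12) = sqrt(4863)/6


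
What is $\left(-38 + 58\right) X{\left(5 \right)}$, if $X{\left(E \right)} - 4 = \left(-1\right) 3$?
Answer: $20$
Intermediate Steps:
$X{\left(E \right)} = 1$ ($X{\left(E \right)} = 4 - 3 = 1$)
$\left(-38 + 58\right) X{\left(5 \right)} = \left(-38 + 58\right) 1 = 20 \cdot 1 = 20$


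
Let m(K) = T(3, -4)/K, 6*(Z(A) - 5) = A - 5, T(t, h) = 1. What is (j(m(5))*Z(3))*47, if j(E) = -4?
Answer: -2632/3 ≈ -877.33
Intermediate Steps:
Z(A) = 25/6 + A/6 (Z(A) = 5 + (A - 5)/6 = 5 + (-5 + A)/6 = 5 + (-5/6 + A/6) = 25/6 + A/6)
m(K) = 1/K
(j(m(5))*Z(3))*47 = -4*(25/6 + (1/6)*3)*47 = -4*(25/6 + 1/2)*47 = -4*14/3*47 = -56/3*47 = -2632/3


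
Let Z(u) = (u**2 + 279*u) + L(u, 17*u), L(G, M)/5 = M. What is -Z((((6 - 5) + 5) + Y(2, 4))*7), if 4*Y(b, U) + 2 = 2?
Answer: -17052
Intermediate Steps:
L(G, M) = 5*M
Y(b, U) = 0 (Y(b, U) = -1/2 + (1/4)*2 = -1/2 + 1/2 = 0)
Z(u) = u**2 + 364*u (Z(u) = (u**2 + 279*u) + 5*(17*u) = (u**2 + 279*u) + 85*u = u**2 + 364*u)
-Z((((6 - 5) + 5) + Y(2, 4))*7) = -(((6 - 5) + 5) + 0)*7*(364 + (((6 - 5) + 5) + 0)*7) = -((1 + 5) + 0)*7*(364 + ((1 + 5) + 0)*7) = -(6 + 0)*7*(364 + (6 + 0)*7) = -6*7*(364 + 6*7) = -42*(364 + 42) = -42*406 = -1*17052 = -17052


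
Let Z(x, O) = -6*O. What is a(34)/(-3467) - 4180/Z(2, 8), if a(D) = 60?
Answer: 3622295/41604 ≈ 87.066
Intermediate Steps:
a(34)/(-3467) - 4180/Z(2, 8) = 60/(-3467) - 4180/((-6*8)) = 60*(-1/3467) - 4180/(-48) = -60/3467 - 4180*(-1/48) = -60/3467 + 1045/12 = 3622295/41604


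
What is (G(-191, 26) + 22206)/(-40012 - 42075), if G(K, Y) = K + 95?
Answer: -22110/82087 ≈ -0.26935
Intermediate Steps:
G(K, Y) = 95 + K
(G(-191, 26) + 22206)/(-40012 - 42075) = ((95 - 191) + 22206)/(-40012 - 42075) = (-96 + 22206)/(-82087) = 22110*(-1/82087) = -22110/82087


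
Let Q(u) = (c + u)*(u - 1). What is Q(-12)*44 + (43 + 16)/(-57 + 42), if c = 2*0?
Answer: 102901/15 ≈ 6860.1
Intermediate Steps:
c = 0
Q(u) = u*(-1 + u) (Q(u) = (0 + u)*(u - 1) = u*(-1 + u))
Q(-12)*44 + (43 + 16)/(-57 + 42) = -12*(-1 - 12)*44 + (43 + 16)/(-57 + 42) = -12*(-13)*44 + 59/(-15) = 156*44 + 59*(-1/15) = 6864 - 59/15 = 102901/15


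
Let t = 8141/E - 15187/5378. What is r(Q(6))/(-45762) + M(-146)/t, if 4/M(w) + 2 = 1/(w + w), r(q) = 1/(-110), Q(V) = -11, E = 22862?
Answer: 430295067654539/531854227244340 ≈ 0.80905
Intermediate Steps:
t = -10836532/4391137 (t = 8141/22862 - 15187/5378 = 8141*(1/22862) - 15187*1/5378 = 1163/3266 - 15187/5378 = -10836532/4391137 ≈ -2.4678)
r(q) = -1/110
M(w) = 4/(-2 + 1/(2*w)) (M(w) = 4/(-2 + 1/(w + w)) = 4/(-2 + 1/(2*w)))
r(Q(6))/(-45762) + M(-146)/t = -1/110/(-45762) + (-8*(-146)/(-1 + 4*(-146)))/(-10836532/4391137) = -1/110*(-1/45762) - 8*(-146)/(-1 - 584)*(-4391137/10836532) = 1/5033820 - 8*(-146)/(-585)*(-4391137/10836532) = 1/5033820 - 8*(-146)*(-1/585)*(-4391137/10836532) = 1/5033820 - 1168/585*(-4391137/10836532) = 1/5033820 + 1282212004/1584842805 = 430295067654539/531854227244340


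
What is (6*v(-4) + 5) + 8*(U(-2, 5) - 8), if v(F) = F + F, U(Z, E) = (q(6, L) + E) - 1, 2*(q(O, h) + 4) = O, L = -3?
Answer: -83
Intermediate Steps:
q(O, h) = -4 + O/2
U(Z, E) = -2 + E (U(Z, E) = ((-4 + (½)*6) + E) - 1 = ((-4 + 3) + E) - 1 = (-1 + E) - 1 = -2 + E)
v(F) = 2*F
(6*v(-4) + 5) + 8*(U(-2, 5) - 8) = (6*(2*(-4)) + 5) + 8*((-2 + 5) - 8) = (6*(-8) + 5) + 8*(3 - 8) = (-48 + 5) + 8*(-5) = -43 - 40 = -83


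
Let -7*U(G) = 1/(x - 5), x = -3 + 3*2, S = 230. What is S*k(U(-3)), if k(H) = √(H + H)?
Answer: 230*√7/7 ≈ 86.932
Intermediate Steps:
x = 3 (x = -3 + 6 = 3)
U(G) = 1/14 (U(G) = -1/(7*(3 - 5)) = -⅐/(-2) = -⅐*(-½) = 1/14)
k(H) = √2*√H (k(H) = √(2*H) = √2*√H)
S*k(U(-3)) = 230*(√2*√(1/14)) = 230*(√2*(√14/14)) = 230*(√7/7) = 230*√7/7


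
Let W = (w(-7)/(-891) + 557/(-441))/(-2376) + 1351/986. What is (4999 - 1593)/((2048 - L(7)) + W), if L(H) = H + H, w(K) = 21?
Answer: 3628862776539/2168549928652 ≈ 1.6734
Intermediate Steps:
L(H) = 2*H
W = 2920827662/2130864813 (W = (21/(-891) + 557/(-441))/(-2376) + 1351/986 = (21*(-1/891) + 557*(-1/441))*(-1/2376) + 1351*(1/986) = (-7/297 - 557/441)*(-1/2376) + 1351/986 = -18724/14553*(-1/2376) + 1351/986 = 4681/8644482 + 1351/986 = 2920827662/2130864813 ≈ 1.3707)
(4999 - 1593)/((2048 - L(7)) + W) = (4999 - 1593)/((2048 - 2*7) + 2920827662/2130864813) = 3406/((2048 - 1*14) + 2920827662/2130864813) = 3406/((2048 - 14) + 2920827662/2130864813) = 3406/(2034 + 2920827662/2130864813) = 3406/(4337099857304/2130864813) = 3406*(2130864813/4337099857304) = 3628862776539/2168549928652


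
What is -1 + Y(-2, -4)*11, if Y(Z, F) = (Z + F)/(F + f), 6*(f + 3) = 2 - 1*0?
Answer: 89/10 ≈ 8.9000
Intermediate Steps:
f = -8/3 (f = -3 + (2 - 1*0)/6 = -3 + (2 + 0)/6 = -3 + (1/6)*2 = -3 + 1/3 = -8/3 ≈ -2.6667)
Y(Z, F) = (F + Z)/(-8/3 + F) (Y(Z, F) = (Z + F)/(F - 8/3) = (F + Z)/(-8/3 + F))
-1 + Y(-2, -4)*11 = -1 + (3*(-4 - 2)/(-8 + 3*(-4)))*11 = -1 + (3*(-6)/(-8 - 12))*11 = -1 + (3*(-6)/(-20))*11 = -1 + (3*(-1/20)*(-6))*11 = -1 + (9/10)*11 = -1 + 99/10 = 89/10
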